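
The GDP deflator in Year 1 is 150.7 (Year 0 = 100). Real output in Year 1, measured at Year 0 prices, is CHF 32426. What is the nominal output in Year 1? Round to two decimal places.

Nominal = Real × (Index/100) = 32426 × (150.7/100)
        = 32426 × 1.507 = 48865.9820

48865.98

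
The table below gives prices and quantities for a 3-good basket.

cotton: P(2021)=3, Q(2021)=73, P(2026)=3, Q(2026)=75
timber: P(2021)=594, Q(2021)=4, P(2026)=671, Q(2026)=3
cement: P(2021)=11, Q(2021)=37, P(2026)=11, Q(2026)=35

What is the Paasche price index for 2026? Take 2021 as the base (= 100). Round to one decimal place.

109.7

Paasche price index uses current-period quantities as weights.
ΣP(2026)·Q(2026) = 3×75 + 671×3 + 11×35 = 225 + 2013 + 385 = 2623
ΣP(2021)·Q(2026) = 3×75 + 594×3 + 11×35 = 225 + 1782 + 385 = 2392
Index = 2623 / 2392 × 100 = 109.6572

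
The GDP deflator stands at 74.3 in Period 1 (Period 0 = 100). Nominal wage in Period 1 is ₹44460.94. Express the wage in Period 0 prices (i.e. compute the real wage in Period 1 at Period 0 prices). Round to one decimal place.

Real = Nominal ÷ (Index/100) = 44460.94 ÷ (74.3/100)
     = 44460.94 ÷ 0.743 = 59839.7577

59839.8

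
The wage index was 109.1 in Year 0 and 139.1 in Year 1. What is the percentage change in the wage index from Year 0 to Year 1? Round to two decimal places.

27.50%

Change = (139.1 − 109.1) / 109.1 × 100
       = 30.0 / 109.1 × 100 = 27.4977%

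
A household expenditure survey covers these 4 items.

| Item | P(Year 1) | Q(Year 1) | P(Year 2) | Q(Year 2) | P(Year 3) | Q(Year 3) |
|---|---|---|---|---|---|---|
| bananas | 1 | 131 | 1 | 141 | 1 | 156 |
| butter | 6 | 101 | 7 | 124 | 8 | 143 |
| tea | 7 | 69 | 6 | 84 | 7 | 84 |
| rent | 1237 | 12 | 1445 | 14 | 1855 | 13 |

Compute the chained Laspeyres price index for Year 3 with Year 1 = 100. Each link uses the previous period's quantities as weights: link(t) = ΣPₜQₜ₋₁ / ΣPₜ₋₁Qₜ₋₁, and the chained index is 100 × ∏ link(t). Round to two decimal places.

Link Year 1→Year 2:
ΣP(Year 2)Q(Year 1) = 1×131 + 7×101 + 6×69 + 1445×12 = 131 + 707 + 414 + 17340 = 18592
ΣP(Year 1)Q(Year 1) = 1×131 + 6×101 + 7×69 + 1237×12 = 131 + 606 + 483 + 14844 = 16064
link = 18592/16064 = 1.157371
Link Year 2→Year 3:
ΣP(Year 3)Q(Year 2) = 1×141 + 8×124 + 7×84 + 1855×14 = 141 + 992 + 588 + 25970 = 27691
ΣP(Year 2)Q(Year 2) = 1×141 + 7×124 + 6×84 + 1445×14 = 141 + 868 + 504 + 20230 = 21743
link = 27691/21743 = 1.273559
Chained index = 100 × 1.157371 × 1.273559 = 147.3980

147.40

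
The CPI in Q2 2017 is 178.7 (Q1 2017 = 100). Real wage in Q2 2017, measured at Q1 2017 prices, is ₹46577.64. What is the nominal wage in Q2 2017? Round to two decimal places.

Nominal = Real × (Index/100) = 46577.64 × (178.7/100)
        = 46577.64 × 1.787 = 83234.2427

83234.24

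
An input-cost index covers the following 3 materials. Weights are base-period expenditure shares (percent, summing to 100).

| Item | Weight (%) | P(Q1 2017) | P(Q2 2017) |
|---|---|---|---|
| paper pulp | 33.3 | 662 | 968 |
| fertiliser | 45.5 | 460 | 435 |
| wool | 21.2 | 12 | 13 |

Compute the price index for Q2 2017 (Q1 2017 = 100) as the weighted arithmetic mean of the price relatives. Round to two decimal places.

paper pulp: 33.3 × (968/662) = 33.3 × 1.462236 = 48.6924
fertiliser: 45.5 × (435/460) = 45.5 × 0.945652 = 43.0272
wool: 21.2 × (13/12) = 21.2 × 1.083333 = 22.9667
Index = Σ wᵢ·(p₁ᵢ/p₀ᵢ) = 48.6924 + 43.0272 + 22.9667 = 114.6863

114.69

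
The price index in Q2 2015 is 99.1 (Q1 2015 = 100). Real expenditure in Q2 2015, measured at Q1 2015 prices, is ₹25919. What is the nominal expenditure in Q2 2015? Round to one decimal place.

25685.7

Nominal = Real × (Index/100) = 25919 × (99.1/100)
        = 25919 × 0.991 = 25685.7290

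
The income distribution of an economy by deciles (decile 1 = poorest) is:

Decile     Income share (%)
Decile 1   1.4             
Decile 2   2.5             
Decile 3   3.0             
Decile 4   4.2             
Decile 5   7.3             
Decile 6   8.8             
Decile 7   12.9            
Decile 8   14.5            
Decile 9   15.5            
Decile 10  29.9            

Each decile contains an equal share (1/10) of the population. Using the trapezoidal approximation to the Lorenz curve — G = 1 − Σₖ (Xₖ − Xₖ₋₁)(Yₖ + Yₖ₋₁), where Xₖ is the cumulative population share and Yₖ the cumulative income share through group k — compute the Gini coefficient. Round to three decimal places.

0.433

Cumulative income shares Yₖ: 0.0140, 0.0390, 0.0690, 0.1110, 0.1840, 0.2720, 0.4010, 0.5460, 0.7010, 1.0000
Σ (Xₖ−Xₖ₋₁)(Yₖ+Yₖ₋₁) = (1/10)(0.0140+0.0000) + (1/10)(0.0390+0.0140) + (1/10)(0.0690+0.0390) + (1/10)(0.1110+0.0690) + (1/10)(0.1840+0.1110) + (1/10)(0.2720+0.1840) + (1/10)(0.4010+0.2720) + (1/10)(0.5460+0.4010) + (1/10)(0.7010+0.5460) + (1/10)(1.0000+0.7010)
  = 0.0014 + 0.0053 + 0.0108 + 0.0180 + 0.0295 + 0.0456 + 0.0673 + 0.0947 + 0.1247 + 0.1701 = 0.5674
G = 1 − 0.5674 = 0.4326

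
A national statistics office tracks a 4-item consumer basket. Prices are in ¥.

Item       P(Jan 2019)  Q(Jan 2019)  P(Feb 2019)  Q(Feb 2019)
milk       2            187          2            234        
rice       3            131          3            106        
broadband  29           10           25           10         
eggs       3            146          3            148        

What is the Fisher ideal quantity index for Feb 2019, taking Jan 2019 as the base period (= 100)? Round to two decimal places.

Laspeyres component (base-period weights):
ΣP(Jan 2019)Q(Feb 2019) = 2×234 + 3×106 + 29×10 + 3×148 = 468 + 318 + 290 + 444 = 1520
ΣP(Jan 2019)Q(Jan 2019) = 2×187 + 3×131 + 29×10 + 3×146 = 374 + 393 + 290 + 438 = 1495
L = 1520 / 1495 × 100 = 101.6722
Paasche component (current-period weights):
ΣP(Feb 2019)Q(Feb 2019) = 2×234 + 3×106 + 25×10 + 3×148 = 468 + 318 + 250 + 444 = 1480
ΣP(Feb 2019)Q(Jan 2019) = 2×187 + 3×131 + 25×10 + 3×146 = 374 + 393 + 250 + 438 = 1455
P = 1480 / 1455 × 100 = 101.7182
Fisher = √(L × P) = √(101.6722 × 101.7182) = 101.6952

101.70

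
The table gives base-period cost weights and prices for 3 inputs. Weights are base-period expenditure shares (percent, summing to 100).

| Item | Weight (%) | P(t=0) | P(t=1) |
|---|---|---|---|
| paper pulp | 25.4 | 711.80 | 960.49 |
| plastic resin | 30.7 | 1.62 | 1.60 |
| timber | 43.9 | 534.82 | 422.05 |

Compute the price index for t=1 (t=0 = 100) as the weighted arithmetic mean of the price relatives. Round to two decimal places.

99.24

paper pulp: 25.4 × (960.49/711.80) = 25.4 × 1.349382 = 34.2743
plastic resin: 30.7 × (1.60/1.62) = 30.7 × 0.987654 = 30.3210
timber: 43.9 × (422.05/534.82) = 43.9 × 0.789144 = 34.6434
Index = Σ wᵢ·(p₁ᵢ/p₀ᵢ) = 34.2743 + 30.3210 + 34.6434 = 99.2387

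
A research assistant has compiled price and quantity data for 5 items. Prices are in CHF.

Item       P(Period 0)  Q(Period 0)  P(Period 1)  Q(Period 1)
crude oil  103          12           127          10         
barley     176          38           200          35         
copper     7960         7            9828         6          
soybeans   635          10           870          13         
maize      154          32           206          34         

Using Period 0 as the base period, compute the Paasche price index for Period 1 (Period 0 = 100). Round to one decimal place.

125.0

Paasche price index uses current-period quantities as weights.
ΣP(Period 1)·Q(Period 1) = 127×10 + 200×35 + 9828×6 + 870×13 + 206×34 = 1270 + 7000 + 58968 + 11310 + 7004 = 85552
ΣP(Period 0)·Q(Period 1) = 103×10 + 176×35 + 7960×6 + 635×13 + 154×34 = 1030 + 6160 + 47760 + 8255 + 5236 = 68441
Index = 85552 / 68441 × 100 = 125.0011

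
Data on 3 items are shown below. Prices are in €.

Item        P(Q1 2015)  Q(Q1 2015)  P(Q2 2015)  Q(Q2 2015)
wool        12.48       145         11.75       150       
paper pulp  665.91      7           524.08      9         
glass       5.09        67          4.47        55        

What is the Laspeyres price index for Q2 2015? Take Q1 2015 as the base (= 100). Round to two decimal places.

83.26

Laspeyres price index uses base-period quantities as weights.
ΣP(Q2 2015)·Q(Q1 2015) = 11.75×145 + 524.08×7 + 4.47×67 = 1703.75 + 3668.56 + 299.49 = 5671.8
ΣP(Q1 2015)·Q(Q1 2015) = 12.48×145 + 665.91×7 + 5.09×67 = 1809.6 + 4661.37 + 341.03 = 6812
Index = 5671.8 / 6812 × 100 = 83.2619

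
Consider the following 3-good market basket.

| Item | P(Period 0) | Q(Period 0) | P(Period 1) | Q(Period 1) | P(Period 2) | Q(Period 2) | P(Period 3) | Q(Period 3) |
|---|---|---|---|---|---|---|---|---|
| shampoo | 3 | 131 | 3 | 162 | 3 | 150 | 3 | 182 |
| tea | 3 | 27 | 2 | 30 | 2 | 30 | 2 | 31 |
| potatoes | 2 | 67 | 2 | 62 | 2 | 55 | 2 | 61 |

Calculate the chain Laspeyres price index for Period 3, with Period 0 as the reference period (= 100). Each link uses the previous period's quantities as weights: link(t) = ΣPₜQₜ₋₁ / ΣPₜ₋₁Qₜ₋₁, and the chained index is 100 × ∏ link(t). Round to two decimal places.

95.56

Link Period 0→Period 1:
ΣP(Period 1)Q(Period 0) = 3×131 + 2×27 + 2×67 = 393 + 54 + 134 = 581
ΣP(Period 0)Q(Period 0) = 3×131 + 3×27 + 2×67 = 393 + 81 + 134 = 608
link = 581/608 = 0.955592
Link Period 1→Period 2:
ΣP(Period 2)Q(Period 1) = 3×162 + 2×30 + 2×62 = 486 + 60 + 124 = 670
ΣP(Period 1)Q(Period 1) = 3×162 + 2×30 + 2×62 = 486 + 60 + 124 = 670
link = 670/670 = 1.000000
Link Period 2→Period 3:
ΣP(Period 3)Q(Period 2) = 3×150 + 2×30 + 2×55 = 450 + 60 + 110 = 620
ΣP(Period 2)Q(Period 2) = 3×150 + 2×30 + 2×55 = 450 + 60 + 110 = 620
link = 620/620 = 1.000000
Chained index = 100 × 0.955592 × 1.000000 × 1.000000 = 95.5592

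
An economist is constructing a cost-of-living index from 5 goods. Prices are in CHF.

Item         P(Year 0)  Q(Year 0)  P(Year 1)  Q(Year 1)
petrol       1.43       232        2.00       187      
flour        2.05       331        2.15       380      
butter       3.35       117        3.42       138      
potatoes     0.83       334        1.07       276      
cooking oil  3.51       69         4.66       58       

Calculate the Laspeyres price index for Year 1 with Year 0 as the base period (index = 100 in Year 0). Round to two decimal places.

Laspeyres price index uses base-period quantities as weights.
ΣP(Year 1)·Q(Year 0) = 2.00×232 + 2.15×331 + 3.42×117 + 1.07×334 + 4.66×69 = 464 + 711.65 + 400.14 + 357.38 + 321.54 = 2254.71
ΣP(Year 0)·Q(Year 0) = 1.43×232 + 2.05×331 + 3.35×117 + 0.83×334 + 3.51×69 = 331.76 + 678.55 + 391.95 + 277.22 + 242.19 = 1921.67
Index = 2254.71 / 1921.67 × 100 = 117.3308

117.33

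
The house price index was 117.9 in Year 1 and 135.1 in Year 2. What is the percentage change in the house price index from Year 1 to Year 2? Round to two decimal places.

14.59%

Change = (135.1 − 117.9) / 117.9 × 100
       = 17.2 / 117.9 × 100 = 14.5886%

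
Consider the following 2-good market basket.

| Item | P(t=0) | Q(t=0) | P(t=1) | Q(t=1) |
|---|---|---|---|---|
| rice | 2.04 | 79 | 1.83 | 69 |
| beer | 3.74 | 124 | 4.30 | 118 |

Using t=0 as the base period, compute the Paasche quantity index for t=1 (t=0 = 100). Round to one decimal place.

Paasche quantity index uses current-period prices as weights.
ΣP(t=1)·Q(t=1) = 1.83×69 + 4.30×118 = 126.27 + 507.4 = 633.67
ΣP(t=1)·Q(t=0) = 1.83×79 + 4.30×124 = 144.57 + 533.2 = 677.77
Index = 633.67 / 677.77 × 100 = 93.4934

93.5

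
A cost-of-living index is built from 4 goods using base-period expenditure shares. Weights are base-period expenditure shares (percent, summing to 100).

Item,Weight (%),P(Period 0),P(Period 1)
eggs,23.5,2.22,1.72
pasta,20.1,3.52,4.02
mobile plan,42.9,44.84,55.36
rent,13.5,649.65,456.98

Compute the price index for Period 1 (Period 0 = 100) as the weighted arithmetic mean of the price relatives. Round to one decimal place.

103.6

eggs: 23.5 × (1.72/2.22) = 23.5 × 0.774775 = 18.2072
pasta: 20.1 × (4.02/3.52) = 20.1 × 1.142045 = 22.9551
mobile plan: 42.9 × (55.36/44.84) = 42.9 × 1.234612 = 52.9649
rent: 13.5 × (456.98/649.65) = 13.5 × 0.703425 = 9.4962
Index = Σ wᵢ·(p₁ᵢ/p₀ᵢ) = 18.2072 + 22.9551 + 52.9649 + 9.4962 = 103.6234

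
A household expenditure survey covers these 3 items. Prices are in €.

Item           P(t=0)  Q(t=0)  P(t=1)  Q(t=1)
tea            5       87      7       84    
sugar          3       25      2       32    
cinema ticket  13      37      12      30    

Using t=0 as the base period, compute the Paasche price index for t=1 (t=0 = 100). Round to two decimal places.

111.70

Paasche price index uses current-period quantities as weights.
ΣP(t=1)·Q(t=1) = 7×84 + 2×32 + 12×30 = 588 + 64 + 360 = 1012
ΣP(t=0)·Q(t=1) = 5×84 + 3×32 + 13×30 = 420 + 96 + 390 = 906
Index = 1012 / 906 × 100 = 111.6998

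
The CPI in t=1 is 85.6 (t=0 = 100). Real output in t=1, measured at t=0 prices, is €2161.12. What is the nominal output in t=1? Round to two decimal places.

Nominal = Real × (Index/100) = 2161.12 × (85.6/100)
        = 2161.12 × 0.856 = 1849.9187

1849.92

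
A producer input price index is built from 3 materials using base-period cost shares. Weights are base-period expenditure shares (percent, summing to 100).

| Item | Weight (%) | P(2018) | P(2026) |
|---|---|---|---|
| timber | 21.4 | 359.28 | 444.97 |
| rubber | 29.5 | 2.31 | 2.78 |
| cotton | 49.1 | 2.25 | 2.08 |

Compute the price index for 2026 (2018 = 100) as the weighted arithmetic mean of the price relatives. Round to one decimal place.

timber: 21.4 × (444.97/359.28) = 21.4 × 1.238505 = 26.5040
rubber: 29.5 × (2.78/2.31) = 29.5 × 1.203463 = 35.5022
cotton: 49.1 × (2.08/2.25) = 49.1 × 0.924444 = 45.3902
Index = Σ wᵢ·(p₁ᵢ/p₀ᵢ) = 26.5040 + 35.5022 + 45.3902 = 107.3964

107.4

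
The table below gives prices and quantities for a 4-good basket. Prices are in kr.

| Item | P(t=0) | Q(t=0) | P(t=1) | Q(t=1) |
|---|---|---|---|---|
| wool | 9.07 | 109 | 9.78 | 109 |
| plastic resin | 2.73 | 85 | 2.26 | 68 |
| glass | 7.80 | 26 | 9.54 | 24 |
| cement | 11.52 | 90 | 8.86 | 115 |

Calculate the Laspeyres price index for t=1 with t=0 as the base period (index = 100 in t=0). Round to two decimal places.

93.63

Laspeyres price index uses base-period quantities as weights.
ΣP(t=1)·Q(t=0) = 9.78×109 + 2.26×85 + 9.54×26 + 8.86×90 = 1066.02 + 192.1 + 248.04 + 797.4 = 2303.56
ΣP(t=0)·Q(t=0) = 9.07×109 + 2.73×85 + 7.80×26 + 11.52×90 = 988.63 + 232.05 + 202.8 + 1036.8 = 2460.28
Index = 2303.56 / 2460.28 × 100 = 93.6300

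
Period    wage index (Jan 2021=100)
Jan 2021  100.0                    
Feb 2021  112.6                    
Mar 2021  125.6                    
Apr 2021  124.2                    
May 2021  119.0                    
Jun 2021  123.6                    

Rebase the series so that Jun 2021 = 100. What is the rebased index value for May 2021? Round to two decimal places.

Rebased(May 2021) = 119.0 / 123.6 × 100 = 96.2783

96.28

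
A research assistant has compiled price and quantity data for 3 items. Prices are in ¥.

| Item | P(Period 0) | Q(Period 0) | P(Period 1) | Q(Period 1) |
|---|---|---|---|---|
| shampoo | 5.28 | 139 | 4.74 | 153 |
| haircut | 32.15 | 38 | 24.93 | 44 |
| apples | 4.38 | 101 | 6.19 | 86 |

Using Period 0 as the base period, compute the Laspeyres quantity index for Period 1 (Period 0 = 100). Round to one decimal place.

Laspeyres quantity index uses base-period prices as weights.
ΣP(Period 0)·Q(Period 1) = 5.28×153 + 32.15×44 + 4.38×86 = 807.84 + 1414.6 + 376.68 = 2599.12
ΣP(Period 0)·Q(Period 0) = 5.28×139 + 32.15×38 + 4.38×101 = 733.92 + 1221.7 + 442.38 = 2398
Index = 2599.12 / 2398 × 100 = 108.3870

108.4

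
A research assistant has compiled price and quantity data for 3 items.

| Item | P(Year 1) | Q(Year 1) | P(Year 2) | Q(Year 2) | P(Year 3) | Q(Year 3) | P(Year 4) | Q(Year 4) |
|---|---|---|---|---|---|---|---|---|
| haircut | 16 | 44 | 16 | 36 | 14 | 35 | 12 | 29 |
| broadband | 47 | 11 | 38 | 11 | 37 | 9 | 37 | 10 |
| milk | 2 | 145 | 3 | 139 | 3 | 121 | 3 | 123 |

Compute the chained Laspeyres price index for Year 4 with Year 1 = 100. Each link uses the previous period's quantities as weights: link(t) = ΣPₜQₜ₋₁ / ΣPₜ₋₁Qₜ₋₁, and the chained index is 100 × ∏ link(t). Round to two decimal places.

Link Year 1→Year 2:
ΣP(Year 2)Q(Year 1) = 16×44 + 38×11 + 3×145 = 704 + 418 + 435 = 1557
ΣP(Year 1)Q(Year 1) = 16×44 + 47×11 + 2×145 = 704 + 517 + 290 = 1511
link = 1557/1511 = 1.030443
Link Year 2→Year 3:
ΣP(Year 3)Q(Year 2) = 14×36 + 37×11 + 3×139 = 504 + 407 + 417 = 1328
ΣP(Year 2)Q(Year 2) = 16×36 + 38×11 + 3×139 = 576 + 418 + 417 = 1411
link = 1328/1411 = 0.941176
Link Year 3→Year 4:
ΣP(Year 4)Q(Year 3) = 12×35 + 37×9 + 3×121 = 420 + 333 + 363 = 1116
ΣP(Year 3)Q(Year 3) = 14×35 + 37×9 + 3×121 = 490 + 333 + 363 = 1186
link = 1116/1186 = 0.940978
Chained index = 100 × 1.030443 × 0.941176 × 0.940978 = 91.2588

91.26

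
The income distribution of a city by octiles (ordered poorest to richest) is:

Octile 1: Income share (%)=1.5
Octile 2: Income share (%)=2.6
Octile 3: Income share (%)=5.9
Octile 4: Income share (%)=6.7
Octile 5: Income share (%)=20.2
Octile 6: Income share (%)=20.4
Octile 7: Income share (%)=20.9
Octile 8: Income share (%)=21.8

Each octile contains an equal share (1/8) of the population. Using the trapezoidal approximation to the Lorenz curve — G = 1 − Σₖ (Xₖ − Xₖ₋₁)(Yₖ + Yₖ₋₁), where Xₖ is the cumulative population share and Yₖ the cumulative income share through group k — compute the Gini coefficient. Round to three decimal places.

Cumulative income shares Yₖ: 0.0150, 0.0410, 0.1000, 0.1670, 0.3690, 0.5730, 0.7820, 1.0000
Σ (Xₖ−Xₖ₋₁)(Yₖ+Yₖ₋₁) = (1/8)(0.0150+0.0000) + (1/8)(0.0410+0.0150) + (1/8)(0.1000+0.0410) + (1/8)(0.1670+0.1000) + (1/8)(0.3690+0.1670) + (1/8)(0.5730+0.3690) + (1/8)(0.7820+0.5730) + (1/8)(1.0000+0.7820)
  = 0.0019 + 0.0070 + 0.0176 + 0.0334 + 0.0670 + 0.1177 + 0.1694 + 0.2227 = 0.6367
G = 1 − 0.6367 = 0.3633

0.363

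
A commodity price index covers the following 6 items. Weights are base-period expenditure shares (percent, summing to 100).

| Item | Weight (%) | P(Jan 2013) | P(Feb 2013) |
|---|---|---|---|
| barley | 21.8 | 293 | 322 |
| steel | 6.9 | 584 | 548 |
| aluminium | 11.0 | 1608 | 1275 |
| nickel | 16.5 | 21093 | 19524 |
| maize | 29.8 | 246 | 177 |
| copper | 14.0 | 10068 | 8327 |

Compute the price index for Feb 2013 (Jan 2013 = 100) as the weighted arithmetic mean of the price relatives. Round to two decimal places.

87.45

barley: 21.8 × (322/293) = 21.8 × 1.098976 = 23.9577
steel: 6.9 × (548/584) = 6.9 × 0.938356 = 6.4747
aluminium: 11.0 × (1275/1608) = 11.0 × 0.792910 = 8.7220
nickel: 16.5 × (19524/21093) = 16.5 × 0.925615 = 15.2726
maize: 29.8 × (177/246) = 29.8 × 0.719512 = 21.4415
copper: 14.0 × (8327/10068) = 14.0 × 0.827076 = 11.5791
Index = Σ wᵢ·(p₁ᵢ/p₀ᵢ) = 23.9577 + 6.4747 + 8.7220 + 15.2726 + 21.4415 + 11.5791 = 87.4475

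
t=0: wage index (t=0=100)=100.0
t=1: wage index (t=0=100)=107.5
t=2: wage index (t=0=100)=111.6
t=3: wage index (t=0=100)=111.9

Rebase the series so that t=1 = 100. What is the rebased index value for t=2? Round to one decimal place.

103.8

Rebased(t=2) = 111.6 / 107.5 × 100 = 103.8140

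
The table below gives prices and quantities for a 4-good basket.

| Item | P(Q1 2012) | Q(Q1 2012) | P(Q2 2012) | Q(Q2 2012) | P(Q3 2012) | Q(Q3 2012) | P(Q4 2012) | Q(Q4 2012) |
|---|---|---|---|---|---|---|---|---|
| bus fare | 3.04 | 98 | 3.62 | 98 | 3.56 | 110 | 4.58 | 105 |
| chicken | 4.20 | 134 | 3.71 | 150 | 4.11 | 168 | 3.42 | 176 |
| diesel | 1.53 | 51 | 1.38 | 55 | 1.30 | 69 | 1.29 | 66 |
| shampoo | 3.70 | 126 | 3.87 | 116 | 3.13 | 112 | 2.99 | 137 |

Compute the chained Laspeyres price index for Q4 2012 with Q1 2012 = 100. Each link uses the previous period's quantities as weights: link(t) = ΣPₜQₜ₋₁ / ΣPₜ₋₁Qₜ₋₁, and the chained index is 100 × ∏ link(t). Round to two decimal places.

96.54

Link Q1 2012→Q2 2012:
ΣP(Q2 2012)Q(Q1 2012) = 3.62×98 + 3.71×134 + 1.38×51 + 3.87×126 = 354.76 + 497.14 + 70.38 + 487.62 = 1409.9
ΣP(Q1 2012)Q(Q1 2012) = 3.04×98 + 4.20×134 + 1.53×51 + 3.70×126 = 297.92 + 562.8 + 78.03 + 466.2 = 1404.95
link = 1409.9/1404.95 = 1.003523
Link Q2 2012→Q3 2012:
ΣP(Q3 2012)Q(Q2 2012) = 3.56×98 + 4.11×150 + 1.30×55 + 3.13×116 = 348.88 + 616.5 + 71.5 + 363.08 = 1399.96
ΣP(Q2 2012)Q(Q2 2012) = 3.62×98 + 3.71×150 + 1.38×55 + 3.87×116 = 354.76 + 556.5 + 75.9 + 448.92 = 1436.08
link = 1399.96/1436.08 = 0.974848
Link Q3 2012→Q4 2012:
ΣP(Q4 2012)Q(Q3 2012) = 4.58×110 + 3.42×168 + 1.29×69 + 2.99×112 = 503.8 + 574.56 + 89.01 + 334.88 = 1502.25
ΣP(Q3 2012)Q(Q3 2012) = 3.56×110 + 4.11×168 + 1.30×69 + 3.13×112 = 391.6 + 690.48 + 89.7 + 350.56 = 1522.34
link = 1502.25/1522.34 = 0.986803
Chained index = 100 × 1.003523 × 0.974848 × 0.986803 = 96.5373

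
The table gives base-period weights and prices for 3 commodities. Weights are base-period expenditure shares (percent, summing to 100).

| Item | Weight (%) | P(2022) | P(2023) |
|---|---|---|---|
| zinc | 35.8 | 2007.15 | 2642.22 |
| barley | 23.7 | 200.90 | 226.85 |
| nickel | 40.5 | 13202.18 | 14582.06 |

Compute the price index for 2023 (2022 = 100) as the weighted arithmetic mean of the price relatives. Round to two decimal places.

zinc: 35.8 × (2642.22/2007.15) = 35.8 × 1.316404 = 47.1273
barley: 23.7 × (226.85/200.90) = 23.7 × 1.129169 = 26.7613
nickel: 40.5 × (14582.06/13202.18) = 40.5 × 1.104519 = 44.7330
Index = Σ wᵢ·(p₁ᵢ/p₀ᵢ) = 47.1273 + 26.7613 + 44.7330 = 118.6216

118.62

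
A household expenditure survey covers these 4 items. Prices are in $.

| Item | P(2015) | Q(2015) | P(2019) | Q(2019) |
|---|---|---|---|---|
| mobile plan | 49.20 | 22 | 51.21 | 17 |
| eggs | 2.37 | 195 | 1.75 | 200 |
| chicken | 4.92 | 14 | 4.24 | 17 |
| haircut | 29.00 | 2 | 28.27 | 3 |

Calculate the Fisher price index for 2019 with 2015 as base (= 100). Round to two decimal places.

Laspeyres component (base-period weights):
ΣP(2019)Q(2015) = 51.21×22 + 1.75×195 + 4.24×14 + 28.27×2 = 1126.62 + 341.25 + 59.36 + 56.54 = 1583.77
ΣP(2015)Q(2015) = 49.20×22 + 2.37×195 + 4.92×14 + 29.00×2 = 1082.4 + 462.15 + 68.88 + 58 = 1671.43
L = 1583.77 / 1671.43 × 100 = 94.7554
Paasche component (current-period weights):
ΣP(2019)Q(2019) = 51.21×17 + 1.75×200 + 4.24×17 + 28.27×3 = 870.57 + 350 + 72.08 + 84.81 = 1377.46
ΣP(2015)Q(2019) = 49.20×17 + 2.37×200 + 4.92×17 + 29.00×3 = 836.4 + 474 + 83.64 + 87 = 1481.04
P = 1377.46 / 1481.04 × 100 = 93.0063
Fisher = √(L × P) = √(94.7554 × 93.0063) = 93.8768

93.88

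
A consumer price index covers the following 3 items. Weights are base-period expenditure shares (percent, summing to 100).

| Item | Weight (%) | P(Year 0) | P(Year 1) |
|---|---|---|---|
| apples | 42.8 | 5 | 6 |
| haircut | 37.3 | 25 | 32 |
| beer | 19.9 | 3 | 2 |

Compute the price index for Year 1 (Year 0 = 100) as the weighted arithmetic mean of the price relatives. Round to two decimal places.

112.37

apples: 42.8 × (6/5) = 42.8 × 1.200000 = 51.3600
haircut: 37.3 × (32/25) = 37.3 × 1.280000 = 47.7440
beer: 19.9 × (2/3) = 19.9 × 0.666667 = 13.2667
Index = Σ wᵢ·(p₁ᵢ/p₀ᵢ) = 51.3600 + 47.7440 + 13.2667 = 112.3707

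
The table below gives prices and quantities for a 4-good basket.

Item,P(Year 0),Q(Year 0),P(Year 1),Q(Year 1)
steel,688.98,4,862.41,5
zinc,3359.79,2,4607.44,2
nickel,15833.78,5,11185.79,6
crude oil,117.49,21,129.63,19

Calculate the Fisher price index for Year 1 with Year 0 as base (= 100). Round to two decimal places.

77.82

Laspeyres component (base-period weights):
ΣP(Year 1)Q(Year 0) = 862.41×4 + 4607.44×2 + 11185.79×5 + 129.63×21 = 3449.64 + 9214.88 + 55928.95 + 2722.23 = 71315.7
ΣP(Year 0)Q(Year 0) = 688.98×4 + 3359.79×2 + 15833.78×5 + 117.49×21 = 2755.92 + 6719.58 + 79168.9 + 2467.29 = 91111.69
L = 71315.7 / 91111.69 × 100 = 78.2728
Paasche component (current-period weights):
ΣP(Year 1)Q(Year 1) = 862.41×5 + 4607.44×2 + 11185.79×6 + 129.63×19 = 4312.05 + 9214.88 + 67114.74 + 2462.97 = 83104.64
ΣP(Year 0)Q(Year 1) = 688.98×5 + 3359.79×2 + 15833.78×6 + 117.49×19 = 3444.9 + 6719.58 + 95002.68 + 2232.31 = 107399.47
P = 83104.64 / 107399.47 × 100 = 77.3790
Fisher = √(L × P) = √(78.2728 × 77.3790) = 77.8246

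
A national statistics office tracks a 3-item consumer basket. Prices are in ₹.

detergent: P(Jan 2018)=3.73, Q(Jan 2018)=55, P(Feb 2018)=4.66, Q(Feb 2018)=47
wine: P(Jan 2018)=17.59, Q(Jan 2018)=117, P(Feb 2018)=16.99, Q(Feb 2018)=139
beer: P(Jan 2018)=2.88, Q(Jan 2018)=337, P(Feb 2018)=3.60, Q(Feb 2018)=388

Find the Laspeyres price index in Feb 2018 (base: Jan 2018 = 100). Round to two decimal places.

106.91

Laspeyres price index uses base-period quantities as weights.
ΣP(Feb 2018)·Q(Jan 2018) = 4.66×55 + 16.99×117 + 3.60×337 = 256.3 + 1987.83 + 1213.2 = 3457.33
ΣP(Jan 2018)·Q(Jan 2018) = 3.73×55 + 17.59×117 + 2.88×337 = 205.15 + 2058.03 + 970.56 = 3233.74
Index = 3457.33 / 3233.74 × 100 = 106.9143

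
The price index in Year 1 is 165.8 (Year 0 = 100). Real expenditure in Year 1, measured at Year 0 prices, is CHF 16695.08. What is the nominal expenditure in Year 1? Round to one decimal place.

Nominal = Real × (Index/100) = 16695.08 × (165.8/100)
        = 16695.08 × 1.658 = 27680.4426

27680.4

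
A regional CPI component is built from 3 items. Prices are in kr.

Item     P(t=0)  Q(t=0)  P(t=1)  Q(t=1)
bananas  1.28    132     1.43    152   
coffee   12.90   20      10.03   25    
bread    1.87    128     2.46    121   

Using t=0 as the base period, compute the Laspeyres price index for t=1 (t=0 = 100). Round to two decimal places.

Laspeyres price index uses base-period quantities as weights.
ΣP(t=1)·Q(t=0) = 1.43×132 + 10.03×20 + 2.46×128 = 188.76 + 200.6 + 314.88 = 704.24
ΣP(t=0)·Q(t=0) = 1.28×132 + 12.90×20 + 1.87×128 = 168.96 + 258 + 239.36 = 666.32
Index = 704.24 / 666.32 × 100 = 105.6910

105.69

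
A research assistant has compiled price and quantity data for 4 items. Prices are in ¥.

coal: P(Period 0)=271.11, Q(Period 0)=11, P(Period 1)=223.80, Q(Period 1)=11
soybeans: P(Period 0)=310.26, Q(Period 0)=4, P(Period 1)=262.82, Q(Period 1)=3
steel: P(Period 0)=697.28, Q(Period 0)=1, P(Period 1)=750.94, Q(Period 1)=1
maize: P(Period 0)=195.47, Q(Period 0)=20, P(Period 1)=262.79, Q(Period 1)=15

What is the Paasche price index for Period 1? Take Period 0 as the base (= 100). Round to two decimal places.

105.31

Paasche price index uses current-period quantities as weights.
ΣP(Period 1)·Q(Period 1) = 223.80×11 + 262.82×3 + 750.94×1 + 262.79×15 = 2461.8 + 788.46 + 750.94 + 3941.85 = 7943.05
ΣP(Period 0)·Q(Period 1) = 271.11×11 + 310.26×3 + 697.28×1 + 195.47×15 = 2982.21 + 930.78 + 697.28 + 2932.05 = 7542.32
Index = 7943.05 / 7542.32 × 100 = 105.3131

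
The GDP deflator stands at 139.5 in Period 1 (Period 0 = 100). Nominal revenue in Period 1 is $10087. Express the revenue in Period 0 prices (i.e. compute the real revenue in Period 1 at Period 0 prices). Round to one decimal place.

7230.8

Real = Nominal ÷ (Index/100) = 10087 ÷ (139.5/100)
     = 10087 ÷ 1.395 = 7230.8244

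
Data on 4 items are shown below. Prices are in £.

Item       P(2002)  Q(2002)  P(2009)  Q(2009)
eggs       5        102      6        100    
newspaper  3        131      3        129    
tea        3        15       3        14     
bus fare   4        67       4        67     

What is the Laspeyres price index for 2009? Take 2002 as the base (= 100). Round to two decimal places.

108.39

Laspeyres price index uses base-period quantities as weights.
ΣP(2009)·Q(2002) = 6×102 + 3×131 + 3×15 + 4×67 = 612 + 393 + 45 + 268 = 1318
ΣP(2002)·Q(2002) = 5×102 + 3×131 + 3×15 + 4×67 = 510 + 393 + 45 + 268 = 1216
Index = 1318 / 1216 × 100 = 108.3882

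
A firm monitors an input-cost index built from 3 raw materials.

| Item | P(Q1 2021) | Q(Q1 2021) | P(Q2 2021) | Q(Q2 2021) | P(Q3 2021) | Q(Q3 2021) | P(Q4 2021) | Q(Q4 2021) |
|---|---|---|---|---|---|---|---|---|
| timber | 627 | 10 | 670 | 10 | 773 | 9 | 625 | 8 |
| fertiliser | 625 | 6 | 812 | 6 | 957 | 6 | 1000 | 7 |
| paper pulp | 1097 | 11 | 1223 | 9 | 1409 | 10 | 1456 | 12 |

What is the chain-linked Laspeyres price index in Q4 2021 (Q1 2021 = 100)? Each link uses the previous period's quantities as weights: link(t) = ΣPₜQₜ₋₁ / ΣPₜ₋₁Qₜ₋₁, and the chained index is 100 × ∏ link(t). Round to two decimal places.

128.28

Link Q1 2021→Q2 2021:
ΣP(Q2 2021)Q(Q1 2021) = 670×10 + 812×6 + 1223×11 = 6700 + 4872 + 13453 = 25025
ΣP(Q1 2021)Q(Q1 2021) = 627×10 + 625×6 + 1097×11 = 6270 + 3750 + 12067 = 22087
link = 25025/22087 = 1.133019
Link Q2 2021→Q3 2021:
ΣP(Q3 2021)Q(Q2 2021) = 773×10 + 957×6 + 1409×9 = 7730 + 5742 + 12681 = 26153
ΣP(Q2 2021)Q(Q2 2021) = 670×10 + 812×6 + 1223×9 = 6700 + 4872 + 11007 = 22579
link = 26153/22579 = 1.158289
Link Q3 2021→Q4 2021:
ΣP(Q4 2021)Q(Q3 2021) = 625×9 + 1000×6 + 1456×10 = 5625 + 6000 + 14560 = 26185
ΣP(Q3 2021)Q(Q3 2021) = 773×9 + 957×6 + 1409×10 = 6957 + 5742 + 14090 = 26789
link = 26185/26789 = 0.977453
Chained index = 100 × 1.133019 × 1.158289 × 0.977453 = 128.2774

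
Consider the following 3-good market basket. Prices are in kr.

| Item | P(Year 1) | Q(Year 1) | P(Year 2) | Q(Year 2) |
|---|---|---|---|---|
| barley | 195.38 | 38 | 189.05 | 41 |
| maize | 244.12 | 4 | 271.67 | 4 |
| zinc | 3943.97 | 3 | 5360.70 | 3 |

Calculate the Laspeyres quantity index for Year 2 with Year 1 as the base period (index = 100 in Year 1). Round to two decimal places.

Laspeyres quantity index uses base-period prices as weights.
ΣP(Year 1)·Q(Year 2) = 195.38×41 + 244.12×4 + 3943.97×3 = 8010.58 + 976.48 + 11831.91 = 20818.97
ΣP(Year 1)·Q(Year 1) = 195.38×38 + 244.12×4 + 3943.97×3 = 7424.44 + 976.48 + 11831.91 = 20232.83
Index = 20818.97 / 20232.83 × 100 = 102.8970

102.90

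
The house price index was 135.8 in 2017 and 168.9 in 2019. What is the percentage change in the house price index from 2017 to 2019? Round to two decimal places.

24.37%

Change = (168.9 − 135.8) / 135.8 × 100
       = 33.1 / 135.8 × 100 = 24.3741%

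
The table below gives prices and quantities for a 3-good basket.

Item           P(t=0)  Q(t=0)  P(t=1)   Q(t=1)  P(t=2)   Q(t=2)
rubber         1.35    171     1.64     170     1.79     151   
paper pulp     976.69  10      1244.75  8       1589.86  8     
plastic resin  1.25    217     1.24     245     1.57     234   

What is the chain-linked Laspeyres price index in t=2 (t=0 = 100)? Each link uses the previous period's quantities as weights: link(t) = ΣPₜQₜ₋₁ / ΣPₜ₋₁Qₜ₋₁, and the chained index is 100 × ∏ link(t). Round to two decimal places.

160.99

Link t=0→t=1:
ΣP(t=1)Q(t=0) = 1.64×171 + 1244.75×10 + 1.24×217 = 280.44 + 12447.5 + 269.08 = 12997.02
ΣP(t=0)Q(t=0) = 1.35×171 + 976.69×10 + 1.25×217 = 230.85 + 9766.9 + 271.25 = 10269
link = 12997.02/10269 = 1.265656
Link t=1→t=2:
ΣP(t=2)Q(t=1) = 1.79×170 + 1589.86×8 + 1.57×245 = 304.3 + 12718.88 + 384.65 = 13407.83
ΣP(t=1)Q(t=1) = 1.64×170 + 1244.75×8 + 1.24×245 = 278.8 + 9958 + 303.8 = 10540.6
link = 13407.83/10540.6 = 1.272018
Chained index = 100 × 1.265656 × 1.272018 = 160.9937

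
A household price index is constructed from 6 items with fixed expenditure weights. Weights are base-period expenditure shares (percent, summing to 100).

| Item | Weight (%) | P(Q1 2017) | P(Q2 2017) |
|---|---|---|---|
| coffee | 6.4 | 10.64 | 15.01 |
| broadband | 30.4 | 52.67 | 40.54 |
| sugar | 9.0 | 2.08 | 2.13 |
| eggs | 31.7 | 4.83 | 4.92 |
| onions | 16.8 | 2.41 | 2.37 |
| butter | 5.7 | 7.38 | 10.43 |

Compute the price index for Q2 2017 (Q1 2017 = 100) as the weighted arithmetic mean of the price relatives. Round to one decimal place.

coffee: 6.4 × (15.01/10.64) = 6.4 × 1.410714 = 9.0286
broadband: 30.4 × (40.54/52.67) = 30.4 × 0.769698 = 23.3988
sugar: 9.0 × (2.13/2.08) = 9.0 × 1.024038 = 9.2163
eggs: 31.7 × (4.92/4.83) = 31.7 × 1.018634 = 32.2907
onions: 16.8 × (2.37/2.41) = 16.8 × 0.983402 = 16.5212
butter: 5.7 × (10.43/7.38) = 5.7 × 1.413279 = 8.0557
Index = Σ wᵢ·(p₁ᵢ/p₀ᵢ) = 9.0286 + 23.3988 + 9.2163 + 32.2907 + 16.5212 + 8.0557 = 98.5113

98.5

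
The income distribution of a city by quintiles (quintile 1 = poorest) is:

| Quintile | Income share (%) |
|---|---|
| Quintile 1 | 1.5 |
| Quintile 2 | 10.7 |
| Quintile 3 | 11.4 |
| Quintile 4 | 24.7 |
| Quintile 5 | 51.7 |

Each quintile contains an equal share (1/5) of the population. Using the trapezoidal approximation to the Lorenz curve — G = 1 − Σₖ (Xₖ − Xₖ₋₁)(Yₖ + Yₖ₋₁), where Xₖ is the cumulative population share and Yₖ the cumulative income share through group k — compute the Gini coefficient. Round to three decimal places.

0.458

Cumulative income shares Yₖ: 0.0150, 0.1220, 0.2360, 0.4830, 1.0000
Σ (Xₖ−Xₖ₋₁)(Yₖ+Yₖ₋₁) = (1/5)(0.0150+0.0000) + (1/5)(0.1220+0.0150) + (1/5)(0.2360+0.1220) + (1/5)(0.4830+0.2360) + (1/5)(1.0000+0.4830)
  = 0.0030 + 0.0274 + 0.0716 + 0.1438 + 0.2966 = 0.5424
G = 1 − 0.5424 = 0.4576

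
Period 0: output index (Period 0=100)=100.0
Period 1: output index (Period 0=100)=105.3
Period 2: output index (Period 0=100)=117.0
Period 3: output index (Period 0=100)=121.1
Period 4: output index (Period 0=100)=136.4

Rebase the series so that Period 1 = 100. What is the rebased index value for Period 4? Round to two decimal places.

129.53

Rebased(Period 4) = 136.4 / 105.3 × 100 = 129.5347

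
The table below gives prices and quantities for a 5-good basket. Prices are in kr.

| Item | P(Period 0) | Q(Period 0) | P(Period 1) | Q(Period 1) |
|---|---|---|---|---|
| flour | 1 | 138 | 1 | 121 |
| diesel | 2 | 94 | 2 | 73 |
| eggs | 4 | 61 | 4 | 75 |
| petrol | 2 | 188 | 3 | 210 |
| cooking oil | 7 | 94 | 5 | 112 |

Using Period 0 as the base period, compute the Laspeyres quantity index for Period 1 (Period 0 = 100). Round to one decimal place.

110.4

Laspeyres quantity index uses base-period prices as weights.
ΣP(Period 0)·Q(Period 1) = 1×121 + 2×73 + 4×75 + 2×210 + 7×112 = 121 + 146 + 300 + 420 + 784 = 1771
ΣP(Period 0)·Q(Period 0) = 1×138 + 2×94 + 4×61 + 2×188 + 7×94 = 138 + 188 + 244 + 376 + 658 = 1604
Index = 1771 / 1604 × 100 = 110.4115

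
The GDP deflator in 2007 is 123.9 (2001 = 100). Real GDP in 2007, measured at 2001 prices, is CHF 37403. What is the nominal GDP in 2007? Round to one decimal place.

Nominal = Real × (Index/100) = 37403 × (123.9/100)
        = 37403 × 1.239 = 46342.3170

46342.3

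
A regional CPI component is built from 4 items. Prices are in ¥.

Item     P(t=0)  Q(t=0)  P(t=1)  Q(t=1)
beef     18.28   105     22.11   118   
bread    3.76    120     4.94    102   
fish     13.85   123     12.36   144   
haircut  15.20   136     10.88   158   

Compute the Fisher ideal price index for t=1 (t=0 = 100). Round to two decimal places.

Laspeyres component (base-period weights):
ΣP(t=1)Q(t=0) = 22.11×105 + 4.94×120 + 12.36×123 + 10.88×136 = 2321.55 + 592.8 + 1520.28 + 1479.68 = 5914.31
ΣP(t=0)Q(t=0) = 18.28×105 + 3.76×120 + 13.85×123 + 15.20×136 = 1919.4 + 451.2 + 1703.55 + 2067.2 = 6141.35
L = 5914.31 / 6141.35 × 100 = 96.3031
Paasche component (current-period weights):
ΣP(t=1)Q(t=1) = 22.11×118 + 4.94×102 + 12.36×144 + 10.88×158 = 2608.98 + 503.88 + 1779.84 + 1719.04 = 6611.74
ΣP(t=0)Q(t=1) = 18.28×118 + 3.76×102 + 13.85×144 + 15.20×158 = 2157.04 + 383.52 + 1994.4 + 2401.6 = 6936.56
P = 6611.74 / 6936.56 × 100 = 95.3173
Fisher = √(L × P) = √(96.3031 × 95.3173) = 95.8089

95.81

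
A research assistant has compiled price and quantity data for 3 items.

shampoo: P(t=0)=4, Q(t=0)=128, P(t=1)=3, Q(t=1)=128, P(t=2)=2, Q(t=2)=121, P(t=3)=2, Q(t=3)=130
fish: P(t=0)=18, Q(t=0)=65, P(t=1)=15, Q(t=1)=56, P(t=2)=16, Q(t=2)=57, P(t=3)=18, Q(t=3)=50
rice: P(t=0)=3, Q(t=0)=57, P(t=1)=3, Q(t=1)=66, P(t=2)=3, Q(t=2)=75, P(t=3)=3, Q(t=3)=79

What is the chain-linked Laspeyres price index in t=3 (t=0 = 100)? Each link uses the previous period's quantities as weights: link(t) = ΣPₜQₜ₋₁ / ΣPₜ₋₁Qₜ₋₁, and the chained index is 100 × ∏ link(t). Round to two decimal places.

Link t=0→t=1:
ΣP(t=1)Q(t=0) = 3×128 + 15×65 + 3×57 = 384 + 975 + 171 = 1530
ΣP(t=0)Q(t=0) = 4×128 + 18×65 + 3×57 = 512 + 1170 + 171 = 1853
link = 1530/1853 = 0.825688
Link t=1→t=2:
ΣP(t=2)Q(t=1) = 2×128 + 16×56 + 3×66 = 256 + 896 + 198 = 1350
ΣP(t=1)Q(t=1) = 3×128 + 15×56 + 3×66 = 384 + 840 + 198 = 1422
link = 1350/1422 = 0.949367
Link t=2→t=3:
ΣP(t=3)Q(t=2) = 2×121 + 18×57 + 3×75 = 242 + 1026 + 225 = 1493
ΣP(t=2)Q(t=2) = 2×121 + 16×57 + 3×75 = 242 + 912 + 225 = 1379
link = 1493/1379 = 1.082669
Chained index = 100 × 0.825688 × 0.949367 × 1.082669 = 84.8683

84.87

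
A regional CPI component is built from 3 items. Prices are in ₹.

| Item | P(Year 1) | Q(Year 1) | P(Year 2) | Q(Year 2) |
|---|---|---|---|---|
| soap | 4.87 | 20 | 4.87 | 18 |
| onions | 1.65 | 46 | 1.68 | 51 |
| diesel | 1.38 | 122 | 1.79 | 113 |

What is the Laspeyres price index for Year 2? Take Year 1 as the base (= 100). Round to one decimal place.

Laspeyres price index uses base-period quantities as weights.
ΣP(Year 2)·Q(Year 1) = 4.87×20 + 1.68×46 + 1.79×122 = 97.4 + 77.28 + 218.38 = 393.06
ΣP(Year 1)·Q(Year 1) = 4.87×20 + 1.65×46 + 1.38×122 = 97.4 + 75.9 + 168.36 = 341.66
Index = 393.06 / 341.66 × 100 = 115.0442

115.0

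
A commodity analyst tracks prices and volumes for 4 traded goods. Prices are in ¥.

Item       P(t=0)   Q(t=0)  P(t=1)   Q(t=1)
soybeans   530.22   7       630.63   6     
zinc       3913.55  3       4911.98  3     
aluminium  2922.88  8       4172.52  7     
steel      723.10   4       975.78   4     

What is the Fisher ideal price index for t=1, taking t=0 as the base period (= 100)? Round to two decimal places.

135.07

Laspeyres component (base-period weights):
ΣP(t=1)Q(t=0) = 630.63×7 + 4911.98×3 + 4172.52×8 + 975.78×4 = 4414.41 + 14735.94 + 33380.16 + 3903.12 = 56433.63
ΣP(t=0)Q(t=0) = 530.22×7 + 3913.55×3 + 2922.88×8 + 723.10×4 = 3711.54 + 11740.65 + 23383.04 + 2892.4 = 41727.63
L = 56433.63 / 41727.63 × 100 = 135.2428
Paasche component (current-period weights):
ΣP(t=1)Q(t=1) = 630.63×6 + 4911.98×3 + 4172.52×7 + 975.78×4 = 3783.78 + 14735.94 + 29207.64 + 3903.12 = 51630.48
ΣP(t=0)Q(t=1) = 530.22×6 + 3913.55×3 + 2922.88×7 + 723.10×4 = 3181.32 + 11740.65 + 20460.16 + 2892.4 = 38274.53
P = 51630.48 / 38274.53 × 100 = 134.8951
Fisher = √(L × P) = √(135.2428 × 134.8951) = 135.0689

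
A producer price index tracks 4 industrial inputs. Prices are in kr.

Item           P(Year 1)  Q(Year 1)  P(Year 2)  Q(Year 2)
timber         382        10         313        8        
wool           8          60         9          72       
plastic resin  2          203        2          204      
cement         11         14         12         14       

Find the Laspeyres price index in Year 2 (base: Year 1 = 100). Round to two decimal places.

87.33

Laspeyres price index uses base-period quantities as weights.
ΣP(Year 2)·Q(Year 1) = 313×10 + 9×60 + 2×203 + 12×14 = 3130 + 540 + 406 + 168 = 4244
ΣP(Year 1)·Q(Year 1) = 382×10 + 8×60 + 2×203 + 11×14 = 3820 + 480 + 406 + 154 = 4860
Index = 4244 / 4860 × 100 = 87.3251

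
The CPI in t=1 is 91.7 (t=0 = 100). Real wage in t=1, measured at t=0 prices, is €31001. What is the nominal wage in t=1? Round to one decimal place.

Nominal = Real × (Index/100) = 31001 × (91.7/100)
        = 31001 × 0.917 = 28427.9170

28427.9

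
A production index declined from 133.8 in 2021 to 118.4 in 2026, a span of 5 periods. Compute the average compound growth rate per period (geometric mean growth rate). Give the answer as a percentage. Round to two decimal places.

Growth factor = (118.4/133.8)^(1/5) = (0.884903)^(1/5) = 0.975841
Growth rate = 0.975841 − 1 = -0.024159 = -2.4159%

-2.42%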